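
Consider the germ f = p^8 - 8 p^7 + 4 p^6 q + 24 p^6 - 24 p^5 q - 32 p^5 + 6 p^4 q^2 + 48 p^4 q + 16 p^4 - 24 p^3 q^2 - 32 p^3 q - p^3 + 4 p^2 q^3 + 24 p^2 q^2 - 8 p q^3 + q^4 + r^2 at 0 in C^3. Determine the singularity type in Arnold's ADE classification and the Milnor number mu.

Type E_6, Milnor number mu = 6.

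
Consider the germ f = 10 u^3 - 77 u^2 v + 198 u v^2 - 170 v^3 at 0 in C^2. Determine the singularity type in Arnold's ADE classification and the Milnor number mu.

Type D_4, Milnor number mu = 4.

The Hessian of f at 0 has rank 0. Corank 2; j^3 = (2*u - 5*v)*(5*u^2 - 26*u*v + 34*v^2) splits into three distinct lines over C (the quadratic factor has nonzero discriminant), so D_4.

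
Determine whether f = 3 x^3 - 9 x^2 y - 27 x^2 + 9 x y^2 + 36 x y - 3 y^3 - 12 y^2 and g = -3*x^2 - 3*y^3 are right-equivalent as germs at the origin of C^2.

Yes.

The Hessian of f at 0 has rank 1. Corank 1: A-series; mu = 2 gives A_2. The Hessian of g at 0 has rank 1. Corank 1: A-series; mu = 2 gives A_2. Both have type A_2, hence right-equivalent.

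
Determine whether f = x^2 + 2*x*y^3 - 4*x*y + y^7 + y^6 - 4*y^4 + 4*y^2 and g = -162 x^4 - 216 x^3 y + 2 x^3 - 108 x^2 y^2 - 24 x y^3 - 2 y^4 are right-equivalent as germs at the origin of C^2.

No.

The Hessian of f at 0 is [[2, -4], [-4, 8]] with rank 1, so corank 1. A Groebner basis of the Jacobian ideal J(f) in C{x,y} is {x + y^3 - 2*y, x^2 - 4*x*y + 4*y^2}; counting standard monomials gives mu = 6. Corank 1: A-series; mu = 6 gives A_6. The Hessian of g at 0 is [[0, 0], [0, 0]] with rank 0, so corank 2. A Groebner basis of the Jacobian ideal J(g) in C{x,y} is {y^4, x*y^2 + y^3/9, x^2}; counting standard monomials gives mu = 6. Corank 2; j^3 = 2*x^3 is a perfect cube, so E-series; the 4-jet and mu = 6 give E_6. f is A_6 but g is E_6, hence not right-equivalent.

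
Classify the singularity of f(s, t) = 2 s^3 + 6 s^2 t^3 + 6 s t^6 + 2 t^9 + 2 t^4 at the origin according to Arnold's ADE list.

The Hessian of f at 0 has rank 0. Corank 2; j^3 = 2*s^3 is a perfect cube, so E-series; the 4-jet and mu = 6 give E_6.

E_6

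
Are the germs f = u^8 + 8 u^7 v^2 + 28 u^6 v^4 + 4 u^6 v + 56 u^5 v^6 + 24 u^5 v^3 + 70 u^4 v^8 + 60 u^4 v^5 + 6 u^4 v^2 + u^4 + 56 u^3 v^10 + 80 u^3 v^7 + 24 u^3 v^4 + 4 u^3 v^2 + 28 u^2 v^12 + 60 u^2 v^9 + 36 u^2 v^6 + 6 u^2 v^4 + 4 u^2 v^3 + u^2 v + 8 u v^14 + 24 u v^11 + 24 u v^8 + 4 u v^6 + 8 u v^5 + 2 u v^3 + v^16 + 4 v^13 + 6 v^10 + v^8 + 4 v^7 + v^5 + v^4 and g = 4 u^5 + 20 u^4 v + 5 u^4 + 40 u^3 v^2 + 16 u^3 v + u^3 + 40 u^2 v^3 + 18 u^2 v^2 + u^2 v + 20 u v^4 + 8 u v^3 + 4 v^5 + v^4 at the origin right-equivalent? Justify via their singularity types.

Yes.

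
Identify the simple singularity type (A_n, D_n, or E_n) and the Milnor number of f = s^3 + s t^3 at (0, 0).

Type E_{7}, Milnor number mu = 7.

The Hessian of f at 0 is [[0, 0], [0, 0]] with rank 0, so corank 2. A Groebner basis of the Jacobian ideal J(f) in C{s,t} is {s^3, s*t^2, 3*s^2 + t^3}; counting standard monomials gives mu = 7. Corank 2; j^3 = s^3 is a perfect cube, so E-series; the 4-jet and mu = 7 give E_7.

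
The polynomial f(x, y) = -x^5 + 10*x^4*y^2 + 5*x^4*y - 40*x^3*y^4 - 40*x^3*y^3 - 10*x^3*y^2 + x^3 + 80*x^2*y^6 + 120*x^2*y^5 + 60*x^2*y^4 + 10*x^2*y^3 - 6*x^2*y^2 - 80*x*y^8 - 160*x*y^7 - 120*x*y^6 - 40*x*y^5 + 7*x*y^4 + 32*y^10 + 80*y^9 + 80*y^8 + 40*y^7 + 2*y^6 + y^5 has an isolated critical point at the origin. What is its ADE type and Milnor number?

Type E8, Milnor number mu = 8.

The Hessian of f at 0 is [[0, 0], [0, 0]] with rank 0, so corank 2. A Groebner basis of the Jacobian ideal J(f) in C{x,y} is {x^2/16 + x*y^3 - x*y^2/4, x^2/4 - x*y^2 + y^4, x^3, x^2*y + x^2/4 - x*y^2}; counting standard monomials gives mu = 8. Corank 2; j^3 = x^3 is a perfect cube, so E-series; the 5-jet and mu = 8 give E_8.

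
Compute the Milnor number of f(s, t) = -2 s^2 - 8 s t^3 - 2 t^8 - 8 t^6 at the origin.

The Hessian of f at 0 is [[-4, 0], [0, 0]] with rank 1, so corank 1. A Groebner basis of the Jacobian ideal J(f) in C{s,t} is {s^3, s^2*t, s/2 + t^3}; counting standard monomials gives mu = 7. Corank 1: A-series; mu = 7 gives A_7.

7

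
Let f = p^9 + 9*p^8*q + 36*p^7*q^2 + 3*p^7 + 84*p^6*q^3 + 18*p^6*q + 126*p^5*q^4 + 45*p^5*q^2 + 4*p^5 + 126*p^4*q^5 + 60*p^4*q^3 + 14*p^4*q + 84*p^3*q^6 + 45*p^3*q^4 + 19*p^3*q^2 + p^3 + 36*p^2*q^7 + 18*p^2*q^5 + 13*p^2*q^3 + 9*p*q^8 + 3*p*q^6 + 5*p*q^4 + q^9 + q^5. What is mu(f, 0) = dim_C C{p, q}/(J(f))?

The Hessian of f at 0 has rank 0. Corank 2; j^3 = p^3 is a perfect cube, so E-series; the 5-jet and mu = 8 give E_8.

8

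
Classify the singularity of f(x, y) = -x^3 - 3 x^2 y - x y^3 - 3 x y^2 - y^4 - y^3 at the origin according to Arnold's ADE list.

E_7

The Hessian of f at 0 has rank 0. Corank 2; j^3 = -(x + y)^3 is a perfect cube, so E-series; the 4-jet and mu = 7 give E_7.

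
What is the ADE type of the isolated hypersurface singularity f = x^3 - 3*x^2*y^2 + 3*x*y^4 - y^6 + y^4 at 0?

The Hessian of f at 0 is [[0, 0], [0, 0]] with rank 0, so corank 2. A Groebner basis of the Jacobian ideal J(f) in C{x,y} is {x^3, x^2*y, -x^2/2 + x*y^2, y^3}; counting standard monomials gives mu = 6. Corank 2; j^3 = x^3 is a perfect cube, so E-series; the 4-jet and mu = 6 give E_6.

E6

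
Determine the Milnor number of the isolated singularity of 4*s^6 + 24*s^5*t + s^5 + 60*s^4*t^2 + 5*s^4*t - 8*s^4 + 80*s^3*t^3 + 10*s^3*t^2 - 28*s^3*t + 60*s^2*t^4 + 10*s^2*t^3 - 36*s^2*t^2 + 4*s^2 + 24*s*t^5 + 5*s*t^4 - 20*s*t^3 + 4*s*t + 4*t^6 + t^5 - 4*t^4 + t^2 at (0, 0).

4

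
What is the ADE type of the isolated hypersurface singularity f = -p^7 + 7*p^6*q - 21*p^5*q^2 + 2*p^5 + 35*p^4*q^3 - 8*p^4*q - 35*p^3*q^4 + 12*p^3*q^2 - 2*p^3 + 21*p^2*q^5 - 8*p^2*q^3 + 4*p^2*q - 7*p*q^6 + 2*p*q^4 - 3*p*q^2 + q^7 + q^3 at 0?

D_{4}

The Hessian of f at 0 has rank 0. Corank 2; j^3 = -(p - q)*(2*p^2 - 2*p*q + q^2) splits into three distinct lines over C (the quadratic factor has nonzero discriminant), so D_4.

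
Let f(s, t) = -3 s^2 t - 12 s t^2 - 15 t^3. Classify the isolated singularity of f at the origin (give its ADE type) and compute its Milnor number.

The Hessian of f at 0 has rank 0. Corank 2; j^3 = -3*t*(s^2 + 4*s*t + 5*t^2) splits into three distinct lines over C (the quadratic factor has nonzero discriminant), so D_4.

Type D_{4}, Milnor number mu = 4.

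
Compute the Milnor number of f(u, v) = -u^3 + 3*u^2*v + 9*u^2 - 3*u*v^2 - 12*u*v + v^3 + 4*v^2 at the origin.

The Hessian of f at 0 is [[18, -12], [-12, 8]] with rank 1, so corank 1. A Groebner basis of the Jacobian ideal J(f) in C{u,v} is {v^2, u - 2*v/3}; counting standard monomials gives mu = 2. Corank 1: A-series; mu = 2 gives A_2.

2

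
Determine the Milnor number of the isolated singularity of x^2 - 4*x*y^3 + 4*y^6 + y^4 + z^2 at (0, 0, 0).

3

The Hessian of f at 0 is [[2, 0, 0], [0, 0, 0], [0, 0, 2]] with rank 2, so corank 1. A Groebner basis of the Jacobian ideal J(f) in C{x,y,z} is {y^3, x, z}; counting standard monomials gives mu = 3. Corank 1: A-series; mu = 3 gives A_3.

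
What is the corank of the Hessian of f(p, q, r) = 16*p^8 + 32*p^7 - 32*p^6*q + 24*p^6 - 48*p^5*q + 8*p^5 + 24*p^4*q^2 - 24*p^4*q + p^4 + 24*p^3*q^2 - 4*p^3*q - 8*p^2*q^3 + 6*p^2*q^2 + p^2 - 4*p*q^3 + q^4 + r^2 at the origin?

Hessian at 0 has rank 2.

1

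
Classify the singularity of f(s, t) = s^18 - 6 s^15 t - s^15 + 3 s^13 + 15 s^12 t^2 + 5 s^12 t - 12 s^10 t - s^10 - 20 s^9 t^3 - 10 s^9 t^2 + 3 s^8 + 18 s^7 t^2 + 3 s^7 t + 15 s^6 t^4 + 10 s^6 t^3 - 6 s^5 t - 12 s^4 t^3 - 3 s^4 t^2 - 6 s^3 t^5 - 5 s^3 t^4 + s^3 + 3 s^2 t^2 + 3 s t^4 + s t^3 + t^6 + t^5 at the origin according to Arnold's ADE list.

The Hessian of f at 0 has rank 0. Corank 2; j^3 = s^3 is a perfect cube, so E-series; the 4-jet and mu = 7 give E_7.

E_{7}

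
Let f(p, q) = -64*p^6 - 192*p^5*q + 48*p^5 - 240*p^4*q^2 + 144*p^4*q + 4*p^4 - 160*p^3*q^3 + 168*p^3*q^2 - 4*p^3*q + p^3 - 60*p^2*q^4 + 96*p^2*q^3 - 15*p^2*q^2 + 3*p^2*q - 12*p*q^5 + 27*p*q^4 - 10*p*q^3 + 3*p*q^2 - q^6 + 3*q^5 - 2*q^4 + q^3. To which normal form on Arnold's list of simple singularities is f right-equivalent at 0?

E6

The Hessian of f at 0 is [[0, 0], [0, 0]] with rank 0, so corank 2. A Groebner basis of the Jacobian ideal J(f) in C{p,q} is {p^3 + 3*p^2/2 + 3*p*q + 3*q^2/2, p^2*q - 2*p^2 - 4*p*q - 2*q^2, 5*p^2/2 + p*q^2 + 5*p*q + 5*q^2/2, -3*p^2 - 6*p*q + q^3 - 3*q^2}; counting standard monomials gives mu = 6. Corank 2; j^3 = (p + q)^3 is a perfect cube, so E-series; the 4-jet and mu = 6 give E_6.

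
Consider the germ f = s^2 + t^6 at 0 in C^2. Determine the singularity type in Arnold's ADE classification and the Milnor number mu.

Type A5, Milnor number mu = 5.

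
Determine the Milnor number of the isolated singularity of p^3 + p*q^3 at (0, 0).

7

The Hessian of f at 0 is [[0, 0], [0, 0]] with rank 0, so corank 2. A Groebner basis of the Jacobian ideal J(f) in C{p,q} is {p^3, p*q^2, 3*p^2 + q^3}; counting standard monomials gives mu = 7. Corank 2; j^3 = p^3 is a perfect cube, so E-series; the 4-jet and mu = 7 give E_7.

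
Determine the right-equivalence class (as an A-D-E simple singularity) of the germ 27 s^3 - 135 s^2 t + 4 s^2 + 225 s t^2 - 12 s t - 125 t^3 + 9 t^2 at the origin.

A2

The Hessian of f at 0 is [[8, -12], [-12, 18]] with rank 1, so corank 1. A Groebner basis of the Jacobian ideal J(f) in C{s,t} is {t^2, s - 3*t/2}; counting standard monomials gives mu = 2. Corank 1: A-series; mu = 2 gives A_2.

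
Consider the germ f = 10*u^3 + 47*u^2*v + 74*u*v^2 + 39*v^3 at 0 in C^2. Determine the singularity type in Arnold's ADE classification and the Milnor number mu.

Type D_4, Milnor number mu = 4.

The Hessian of f at 0 has rank 0. Corank 2; j^3 = (2*u + 3*v)*(5*u^2 + 16*u*v + 13*v^2) splits into three distinct lines over C (the quadratic factor has nonzero discriminant), so D_4.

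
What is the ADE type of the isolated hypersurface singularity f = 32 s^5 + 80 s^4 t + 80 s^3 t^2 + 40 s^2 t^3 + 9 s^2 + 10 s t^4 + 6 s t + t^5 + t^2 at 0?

A_4

The Hessian of f at 0 has rank 1. Corank 1: A-series; mu = 4 gives A_4.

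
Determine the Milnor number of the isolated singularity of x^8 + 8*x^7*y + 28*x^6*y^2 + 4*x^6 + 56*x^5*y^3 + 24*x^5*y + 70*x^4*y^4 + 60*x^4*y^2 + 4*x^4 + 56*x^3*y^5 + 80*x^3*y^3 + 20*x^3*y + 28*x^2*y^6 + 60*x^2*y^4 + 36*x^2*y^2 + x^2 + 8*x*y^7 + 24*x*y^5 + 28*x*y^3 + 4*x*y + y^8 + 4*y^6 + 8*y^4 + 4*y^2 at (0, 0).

7

The Hessian of f at 0 has rank 1. Corank 1: A-series; mu = 7 gives A_7.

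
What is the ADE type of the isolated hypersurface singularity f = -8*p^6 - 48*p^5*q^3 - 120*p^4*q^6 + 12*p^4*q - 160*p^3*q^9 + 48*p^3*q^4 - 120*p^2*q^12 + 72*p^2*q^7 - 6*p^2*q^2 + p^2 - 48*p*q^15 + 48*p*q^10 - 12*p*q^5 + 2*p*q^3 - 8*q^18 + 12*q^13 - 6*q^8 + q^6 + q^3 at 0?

The Hessian of f at 0 is [[2, 0], [0, 0]] with rank 1, so corank 1. A Groebner basis of the Jacobian ideal J(f) in C{p,q} is {q^2, p}; counting standard monomials gives mu = 2. Corank 1: A-series; mu = 2 gives A_2.

A_{2}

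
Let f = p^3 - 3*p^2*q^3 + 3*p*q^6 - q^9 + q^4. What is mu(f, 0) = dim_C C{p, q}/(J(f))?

6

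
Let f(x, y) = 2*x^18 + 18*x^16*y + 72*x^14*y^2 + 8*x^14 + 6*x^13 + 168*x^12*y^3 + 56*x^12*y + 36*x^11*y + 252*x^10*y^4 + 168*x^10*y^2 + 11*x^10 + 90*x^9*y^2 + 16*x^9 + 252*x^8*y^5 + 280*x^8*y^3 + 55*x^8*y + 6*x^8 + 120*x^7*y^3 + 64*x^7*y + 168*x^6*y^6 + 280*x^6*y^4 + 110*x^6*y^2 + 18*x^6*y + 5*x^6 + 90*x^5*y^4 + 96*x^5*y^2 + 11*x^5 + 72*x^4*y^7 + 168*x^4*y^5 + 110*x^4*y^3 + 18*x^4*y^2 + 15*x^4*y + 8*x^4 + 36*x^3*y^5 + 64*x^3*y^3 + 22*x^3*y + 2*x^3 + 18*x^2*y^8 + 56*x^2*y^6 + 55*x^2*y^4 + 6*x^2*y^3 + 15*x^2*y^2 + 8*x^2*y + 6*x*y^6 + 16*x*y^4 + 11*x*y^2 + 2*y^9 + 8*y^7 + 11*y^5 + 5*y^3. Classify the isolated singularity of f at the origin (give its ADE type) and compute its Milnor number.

The Hessian of f at 0 has rank 0. Corank 2; j^3 = (x + y)*(2*x^2 + 6*x*y + 5*y^2) splits into three distinct lines over C (the quadratic factor has nonzero discriminant), so D_4.

Type D_{4}, Milnor number mu = 4.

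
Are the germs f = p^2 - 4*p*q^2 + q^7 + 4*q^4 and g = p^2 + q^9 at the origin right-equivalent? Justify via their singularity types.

The Hessian of f at 0 has rank 1. Corank 1: A-series; mu = 6 gives A_6. The Hessian of g at 0 has rank 1. Corank 1: A-series; mu = 8 gives A_8. f is A_6 but g is A_8, hence not right-equivalent.

No.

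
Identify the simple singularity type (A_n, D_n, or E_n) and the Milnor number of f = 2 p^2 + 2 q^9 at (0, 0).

Type A8, Milnor number mu = 8.

The Hessian of f at 0 has rank 1. Corank 1: A-series; mu = 8 gives A_8.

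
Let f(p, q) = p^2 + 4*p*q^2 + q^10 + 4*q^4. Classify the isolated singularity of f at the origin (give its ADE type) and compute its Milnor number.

Type A_{9}, Milnor number mu = 9.

The Hessian of f at 0 has rank 1. Corank 1: A-series; mu = 9 gives A_9.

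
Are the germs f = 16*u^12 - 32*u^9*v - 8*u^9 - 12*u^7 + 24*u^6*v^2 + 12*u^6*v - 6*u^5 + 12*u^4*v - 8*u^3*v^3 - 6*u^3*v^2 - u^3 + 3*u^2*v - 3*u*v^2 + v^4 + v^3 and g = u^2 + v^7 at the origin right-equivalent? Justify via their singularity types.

No.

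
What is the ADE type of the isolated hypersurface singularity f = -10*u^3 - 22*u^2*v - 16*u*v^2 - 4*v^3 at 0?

The Hessian of f at 0 has rank 0. Corank 2; j^3 = -2*(u + v)*(5*u^2 + 6*u*v + 2*v^2) splits into three distinct lines over C (the quadratic factor has nonzero discriminant), so D_4.

D_4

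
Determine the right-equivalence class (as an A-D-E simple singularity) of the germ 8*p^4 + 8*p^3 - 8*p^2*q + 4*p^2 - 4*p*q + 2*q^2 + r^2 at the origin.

A1

The Hessian of f at 0 has rank 3. Corank 0: nondegenerate Morse point, so A_1.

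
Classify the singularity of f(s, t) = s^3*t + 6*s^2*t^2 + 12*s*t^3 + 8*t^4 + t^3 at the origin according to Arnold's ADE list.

E7

The Hessian of f at 0 is [[0, 0], [0, 0]] with rank 0, so corank 2. A Groebner basis of the Jacobian ideal J(f) in C{s,t} is {s^3 - 12*s*t^2 + 3*t^2, s^2*t + 4*s*t^2, t^3}; counting standard monomials gives mu = 7. Corank 2; j^3 = t^3 is a perfect cube, so E-series; the 4-jet and mu = 7 give E_7.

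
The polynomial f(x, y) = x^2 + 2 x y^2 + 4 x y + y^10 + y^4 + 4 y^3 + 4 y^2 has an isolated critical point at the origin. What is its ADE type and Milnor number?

The Hessian of f at 0 is [[2, 4], [4, 8]] with rank 1, so corank 1. A Groebner basis of the Jacobian ideal J(f) in C{x,y} is {x^5 + 40*x^4 + 240*x^3*y - 560*x^3 - 1728*x^2*y + 1472*x^2 + 3456*x*y - 1024*x - 2048*y, x^4*y - 8*x^4 - 40*x^3*y + 80*x^3 + 240*x^2*y - 192*x^2 - 448*x*y + 128*x + 256*y, x + y^2 + 2*y}; counting standard monomials gives mu = 9. Corank 1: A-series; mu = 9 gives A_9.

Type A_{9}, Milnor number mu = 9.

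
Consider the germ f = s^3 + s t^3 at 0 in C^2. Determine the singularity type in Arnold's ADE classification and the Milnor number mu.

Type E7, Milnor number mu = 7.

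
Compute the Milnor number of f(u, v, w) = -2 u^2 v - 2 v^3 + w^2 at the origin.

The Hessian of f at 0 has rank 1. Corank 2; j^3 = -2*v*(u^2 + v^2) splits into three distinct lines over C (the quadratic factor has nonzero discriminant), so D_4.

4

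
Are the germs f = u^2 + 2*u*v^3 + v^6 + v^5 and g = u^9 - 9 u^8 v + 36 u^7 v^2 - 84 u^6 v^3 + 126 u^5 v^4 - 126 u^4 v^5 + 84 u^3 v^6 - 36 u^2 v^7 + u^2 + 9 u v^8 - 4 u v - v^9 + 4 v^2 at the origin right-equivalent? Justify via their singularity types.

No.

The Hessian of f at 0 has rank 1. Corank 1: A-series; mu = 4 gives A_4. The Hessian of g at 0 has rank 1. Corank 1: A-series; mu = 8 gives A_8. f is A_4 but g is A_8, hence not right-equivalent.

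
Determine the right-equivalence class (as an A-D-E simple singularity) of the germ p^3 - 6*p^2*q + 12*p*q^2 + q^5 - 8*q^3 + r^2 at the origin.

E8

The Hessian of f at 0 is [[0, 0, 0], [0, 0, 0], [0, 0, 2]] with rank 1, so corank 2. A Groebner basis of the Jacobian ideal J(f) in C{p,q,r} is {q^4, p^2 - 4*p*q + 4*q^2, r}; counting standard monomials gives mu = 8. Corank 2; j^3 = (p - 2*q)^3 is a perfect cube, so E-series; the 5-jet and mu = 8 give E_8.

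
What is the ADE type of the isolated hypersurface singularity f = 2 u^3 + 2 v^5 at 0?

E_{8}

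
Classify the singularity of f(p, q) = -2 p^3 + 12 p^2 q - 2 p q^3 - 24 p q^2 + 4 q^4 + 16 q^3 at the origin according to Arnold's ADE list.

E_7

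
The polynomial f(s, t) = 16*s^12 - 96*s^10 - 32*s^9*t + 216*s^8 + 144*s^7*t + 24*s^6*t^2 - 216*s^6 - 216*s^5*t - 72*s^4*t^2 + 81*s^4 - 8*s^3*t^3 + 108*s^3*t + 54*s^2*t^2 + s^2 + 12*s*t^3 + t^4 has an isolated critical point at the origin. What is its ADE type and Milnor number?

The Hessian of f at 0 has rank 1. Corank 1: A-series; mu = 3 gives A_3.

Type A3, Milnor number mu = 3.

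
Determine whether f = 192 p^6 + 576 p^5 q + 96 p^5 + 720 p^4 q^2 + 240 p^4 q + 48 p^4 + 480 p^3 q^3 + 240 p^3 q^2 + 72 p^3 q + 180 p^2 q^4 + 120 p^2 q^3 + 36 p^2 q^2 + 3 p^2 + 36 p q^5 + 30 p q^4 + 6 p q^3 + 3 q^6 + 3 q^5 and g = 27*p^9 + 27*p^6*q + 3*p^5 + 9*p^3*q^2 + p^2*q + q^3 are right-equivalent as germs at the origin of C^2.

No.

The Hessian of f at 0 has rank 1. Corank 1: A-series; mu = 4 gives A_4. The Hessian of g at 0 has rank 0. Corank 2; j^3 = q*(p^2 + q^2) splits into three distinct lines over C (the quadratic factor has nonzero discriminant), so D_4. f is A_4 but g is D_4, hence not right-equivalent.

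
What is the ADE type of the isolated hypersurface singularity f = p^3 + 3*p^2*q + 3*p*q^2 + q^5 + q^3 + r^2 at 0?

E_8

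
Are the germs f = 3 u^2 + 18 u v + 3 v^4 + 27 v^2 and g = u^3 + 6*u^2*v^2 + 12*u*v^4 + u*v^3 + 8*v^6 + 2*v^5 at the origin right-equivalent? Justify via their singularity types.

No.

The Hessian of f at 0 has rank 1. Corank 1: A-series; mu = 3 gives A_3. The Hessian of g at 0 has rank 0. Corank 2; j^3 = u^3 is a perfect cube, so E-series; the 4-jet and mu = 7 give E_7. f is A_3 but g is E_7, hence not right-equivalent.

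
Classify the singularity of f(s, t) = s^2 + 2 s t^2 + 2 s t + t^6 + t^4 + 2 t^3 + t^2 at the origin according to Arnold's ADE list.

A5

The Hessian of f at 0 has rank 1. Corank 1: A-series; mu = 5 gives A_5.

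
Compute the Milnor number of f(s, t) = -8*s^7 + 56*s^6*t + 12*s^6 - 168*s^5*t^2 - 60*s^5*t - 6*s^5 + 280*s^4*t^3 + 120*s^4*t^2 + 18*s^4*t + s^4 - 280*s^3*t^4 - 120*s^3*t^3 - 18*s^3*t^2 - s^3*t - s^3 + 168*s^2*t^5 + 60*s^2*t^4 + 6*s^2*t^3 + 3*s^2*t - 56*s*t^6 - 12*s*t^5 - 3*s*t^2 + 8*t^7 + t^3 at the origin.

7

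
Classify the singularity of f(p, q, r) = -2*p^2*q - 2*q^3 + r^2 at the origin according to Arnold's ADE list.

D4

The Hessian of f at 0 is [[0, 0, 0], [0, 0, 0], [0, 0, 2]] with rank 1, so corank 2. A Groebner basis of the Jacobian ideal J(f) in C{p,q,r} is {q^3, p^2 + 3*q^2, p*q, r}; counting standard monomials gives mu = 4. Corank 2; j^3 = -2*q*(p^2 + q^2) splits into three distinct lines over C (the quadratic factor has nonzero discriminant), so D_4.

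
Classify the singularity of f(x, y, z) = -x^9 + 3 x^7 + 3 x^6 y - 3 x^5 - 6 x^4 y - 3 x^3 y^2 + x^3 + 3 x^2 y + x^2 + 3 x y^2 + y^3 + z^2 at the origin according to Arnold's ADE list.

The Hessian of f at 0 is [[2, 0, 0], [0, 0, 0], [0, 0, 2]] with rank 2, so corank 1. A Groebner basis of the Jacobian ideal J(f) in C{x,y,z} is {y^2, x, z}; counting standard monomials gives mu = 2. Corank 1: A-series; mu = 2 gives A_2.

A_2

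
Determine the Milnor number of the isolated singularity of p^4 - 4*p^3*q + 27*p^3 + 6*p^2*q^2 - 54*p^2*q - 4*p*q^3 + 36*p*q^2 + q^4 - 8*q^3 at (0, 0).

6

The Hessian of f at 0 has rank 0. Corank 2; j^3 = (3*p - 2*q)^3 is a perfect cube, so E-series; the 4-jet and mu = 6 give E_6.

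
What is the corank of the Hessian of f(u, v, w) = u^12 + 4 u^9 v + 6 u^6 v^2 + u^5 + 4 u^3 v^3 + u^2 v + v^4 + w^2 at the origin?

2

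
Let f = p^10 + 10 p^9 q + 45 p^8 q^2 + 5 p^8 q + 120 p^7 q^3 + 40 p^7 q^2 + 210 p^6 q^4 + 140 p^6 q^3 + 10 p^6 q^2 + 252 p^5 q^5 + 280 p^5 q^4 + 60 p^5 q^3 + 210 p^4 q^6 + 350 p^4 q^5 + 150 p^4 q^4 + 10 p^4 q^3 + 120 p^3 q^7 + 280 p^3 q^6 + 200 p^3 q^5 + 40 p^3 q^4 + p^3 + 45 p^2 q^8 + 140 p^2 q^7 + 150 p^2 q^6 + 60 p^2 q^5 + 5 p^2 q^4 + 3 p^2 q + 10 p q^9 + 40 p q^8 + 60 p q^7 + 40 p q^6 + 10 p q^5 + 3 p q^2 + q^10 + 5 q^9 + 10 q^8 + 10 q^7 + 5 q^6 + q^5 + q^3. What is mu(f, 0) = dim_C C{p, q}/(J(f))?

The Hessian of f at 0 is [[0, 0], [0, 0]] with rank 0, so corank 2. A Groebner basis of the Jacobian ideal J(f) in C{p,q} is {q^4, p^2 + 2*p*q + q^2}; counting standard monomials gives mu = 8. Corank 2; j^3 = (p + q)^3 is a perfect cube, so E-series; the 5-jet and mu = 8 give E_8.

8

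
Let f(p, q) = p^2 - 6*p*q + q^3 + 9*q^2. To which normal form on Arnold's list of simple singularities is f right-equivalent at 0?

A_{2}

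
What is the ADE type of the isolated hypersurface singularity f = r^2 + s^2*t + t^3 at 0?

D4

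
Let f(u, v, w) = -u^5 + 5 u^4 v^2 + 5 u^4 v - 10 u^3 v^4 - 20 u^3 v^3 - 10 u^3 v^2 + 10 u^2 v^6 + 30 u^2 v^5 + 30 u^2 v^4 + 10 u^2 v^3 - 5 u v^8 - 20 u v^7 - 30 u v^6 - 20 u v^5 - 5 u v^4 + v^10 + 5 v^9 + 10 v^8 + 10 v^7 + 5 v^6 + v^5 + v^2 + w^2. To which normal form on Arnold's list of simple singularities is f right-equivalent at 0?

A4

The Hessian of f at 0 has rank 2. Corank 1: A-series; mu = 4 gives A_4.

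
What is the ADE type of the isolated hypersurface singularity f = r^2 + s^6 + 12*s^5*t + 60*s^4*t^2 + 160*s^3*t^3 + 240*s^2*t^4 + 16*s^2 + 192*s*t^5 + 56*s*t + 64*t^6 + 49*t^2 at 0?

A5

The Hessian of f at 0 has rank 2. Corank 1: A-series; mu = 5 gives A_5.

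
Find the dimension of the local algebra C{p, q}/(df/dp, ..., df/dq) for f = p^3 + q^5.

The Hessian of f at 0 has rank 0. Corank 2; j^3 = p^3 is a perfect cube, so E-series; the 5-jet and mu = 8 give E_8.

8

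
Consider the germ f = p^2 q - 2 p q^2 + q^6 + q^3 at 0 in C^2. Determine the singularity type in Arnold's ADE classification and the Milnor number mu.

Type D_7, Milnor number mu = 7.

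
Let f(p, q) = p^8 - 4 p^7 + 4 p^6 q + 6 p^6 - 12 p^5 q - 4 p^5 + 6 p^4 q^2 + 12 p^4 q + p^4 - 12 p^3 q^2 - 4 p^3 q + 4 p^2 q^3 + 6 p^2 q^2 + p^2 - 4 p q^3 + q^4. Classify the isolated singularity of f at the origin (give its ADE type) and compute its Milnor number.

Type A_3, Milnor number mu = 3.

The Hessian of f at 0 is [[2, 0], [0, 0]] with rank 1, so corank 1. A Groebner basis of the Jacobian ideal J(f) in C{p,q} is {q^3, p}; counting standard monomials gives mu = 3. Corank 1: A-series; mu = 3 gives A_3.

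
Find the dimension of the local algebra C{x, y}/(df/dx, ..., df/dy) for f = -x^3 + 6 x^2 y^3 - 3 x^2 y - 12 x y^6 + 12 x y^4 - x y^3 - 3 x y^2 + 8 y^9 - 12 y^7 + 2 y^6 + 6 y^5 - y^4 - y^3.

The Hessian of f at 0 has rank 0. Corank 2; j^3 = -(x + y)^3 is a perfect cube, so E-series; the 4-jet and mu = 7 give E_7.

7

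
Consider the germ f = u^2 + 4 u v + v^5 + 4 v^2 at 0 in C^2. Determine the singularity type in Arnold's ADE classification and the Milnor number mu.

Type A4, Milnor number mu = 4.

The Hessian of f at 0 is [[2, 4], [4, 8]] with rank 1, so corank 1. A Groebner basis of the Jacobian ideal J(f) in C{u,v} is {v^4, u + 2*v}; counting standard monomials gives mu = 4. Corank 1: A-series; mu = 4 gives A_4.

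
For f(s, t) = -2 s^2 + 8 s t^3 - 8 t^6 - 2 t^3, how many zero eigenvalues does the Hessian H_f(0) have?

1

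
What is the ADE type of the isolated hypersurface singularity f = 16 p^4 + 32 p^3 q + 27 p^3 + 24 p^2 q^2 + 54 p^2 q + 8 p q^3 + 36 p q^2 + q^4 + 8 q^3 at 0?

E_6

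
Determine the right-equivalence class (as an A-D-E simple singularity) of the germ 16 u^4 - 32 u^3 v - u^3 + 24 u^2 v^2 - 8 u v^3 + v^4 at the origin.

E6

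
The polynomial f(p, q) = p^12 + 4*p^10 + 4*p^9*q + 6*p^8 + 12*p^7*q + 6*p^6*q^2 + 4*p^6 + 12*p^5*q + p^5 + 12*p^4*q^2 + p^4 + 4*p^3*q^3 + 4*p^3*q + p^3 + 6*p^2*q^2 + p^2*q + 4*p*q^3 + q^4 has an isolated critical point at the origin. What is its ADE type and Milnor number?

Type D_{5}, Milnor number mu = 5.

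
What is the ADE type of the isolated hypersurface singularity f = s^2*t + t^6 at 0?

D_{7}

The Hessian of f at 0 has rank 0. Corank 2; j^3 = s^2*t has shape L^2 M (L != M), so D-series; mu = 7 gives D_7.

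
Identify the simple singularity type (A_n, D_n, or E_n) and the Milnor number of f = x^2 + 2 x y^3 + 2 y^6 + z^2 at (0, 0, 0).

The Hessian of f at 0 has rank 2. Corank 1: A-series; mu = 5 gives A_5.

Type A_{5}, Milnor number mu = 5.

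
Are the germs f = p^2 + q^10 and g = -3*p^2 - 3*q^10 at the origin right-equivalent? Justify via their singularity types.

The Hessian of f at 0 is [[2, 0], [0, 0]] with rank 1, so corank 1. A Groebner basis of the Jacobian ideal J(f) in C{p,q} is {q^9, p}; counting standard monomials gives mu = 9. Corank 1: A-series; mu = 9 gives A_9. The Hessian of g at 0 is [[-6, 0], [0, 0]] with rank 1, so corank 1. A Groebner basis of the Jacobian ideal J(g) in C{p,q} is {q^9, p}; counting standard monomials gives mu = 9. Corank 1: A-series; mu = 9 gives A_9. Both have type A_9, hence right-equivalent.

Yes.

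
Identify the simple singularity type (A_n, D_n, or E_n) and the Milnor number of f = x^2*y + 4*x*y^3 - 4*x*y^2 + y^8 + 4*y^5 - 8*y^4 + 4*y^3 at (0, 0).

The Hessian of f at 0 has rank 0. Corank 2; j^3 = y*(x - 2*y)^2 has shape L^2 M (L != M), so D-series; mu = 9 gives D_9.

Type D9, Milnor number mu = 9.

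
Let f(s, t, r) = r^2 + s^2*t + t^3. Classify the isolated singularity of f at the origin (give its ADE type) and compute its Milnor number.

Type D4, Milnor number mu = 4.

The Hessian of f at 0 has rank 1. Corank 2; j^3 = t*(s^2 + t^2) splits into three distinct lines over C (the quadratic factor has nonzero discriminant), so D_4.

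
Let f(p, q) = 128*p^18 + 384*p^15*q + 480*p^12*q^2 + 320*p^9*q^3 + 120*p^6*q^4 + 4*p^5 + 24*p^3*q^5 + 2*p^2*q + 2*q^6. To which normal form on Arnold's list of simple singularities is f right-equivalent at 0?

The Hessian of f at 0 has rank 0. Corank 2; j^3 = 2*p^2*q has shape L^2 M (L != M), so D-series; mu = 7 gives D_7.

D7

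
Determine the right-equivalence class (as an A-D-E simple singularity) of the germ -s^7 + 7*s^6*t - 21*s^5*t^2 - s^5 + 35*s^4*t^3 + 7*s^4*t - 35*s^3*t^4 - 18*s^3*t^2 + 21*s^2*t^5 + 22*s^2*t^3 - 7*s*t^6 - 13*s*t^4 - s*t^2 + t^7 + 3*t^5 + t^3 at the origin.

D6

The Hessian of f at 0 has rank 0. Corank 2; j^3 = -t^2*(s - t) has shape L^2 M (L != M), so D-series; mu = 6 gives D_6.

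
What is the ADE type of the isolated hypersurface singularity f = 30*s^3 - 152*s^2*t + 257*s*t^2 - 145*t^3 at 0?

D_4

The Hessian of f at 0 has rank 0. Corank 2; j^3 = (3*s - 5*t)*(10*s^2 - 34*s*t + 29*t^2) splits into three distinct lines over C (the quadratic factor has nonzero discriminant), so D_4.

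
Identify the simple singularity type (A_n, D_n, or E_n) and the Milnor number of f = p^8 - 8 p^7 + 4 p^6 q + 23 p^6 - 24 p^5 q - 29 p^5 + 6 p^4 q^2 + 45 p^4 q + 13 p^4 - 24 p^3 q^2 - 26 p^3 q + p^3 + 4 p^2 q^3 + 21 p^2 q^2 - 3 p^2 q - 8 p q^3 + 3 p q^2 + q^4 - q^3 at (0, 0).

The Hessian of f at 0 has rank 0. Corank 2; j^3 = (p - q)^3 is a perfect cube, so E-series; the 4-jet and mu = 6 give E_6.

Type E_{6}, Milnor number mu = 6.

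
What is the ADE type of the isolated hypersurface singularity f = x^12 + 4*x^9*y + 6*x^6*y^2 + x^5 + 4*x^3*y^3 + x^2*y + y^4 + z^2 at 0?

D_{5}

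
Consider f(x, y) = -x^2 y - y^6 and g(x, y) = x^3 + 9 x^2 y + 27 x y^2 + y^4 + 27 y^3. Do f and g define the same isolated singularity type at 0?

No.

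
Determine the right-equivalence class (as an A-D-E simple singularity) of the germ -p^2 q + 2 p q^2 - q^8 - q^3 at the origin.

D_9

The Hessian of f at 0 has rank 0. Corank 2; j^3 = -q*(p - q)^2 has shape L^2 M (L != M), so D-series; mu = 9 gives D_9.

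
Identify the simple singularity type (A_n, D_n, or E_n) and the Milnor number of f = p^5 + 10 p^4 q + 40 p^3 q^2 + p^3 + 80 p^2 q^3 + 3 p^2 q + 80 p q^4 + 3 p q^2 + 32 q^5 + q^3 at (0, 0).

Type E_8, Milnor number mu = 8.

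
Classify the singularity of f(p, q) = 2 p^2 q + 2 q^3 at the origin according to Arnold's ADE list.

The Hessian of f at 0 is [[0, 0], [0, 0]] with rank 0, so corank 2. A Groebner basis of the Jacobian ideal J(f) in C{p,q} is {q^3, p^2 + 3*q^2, p*q}; counting standard monomials gives mu = 4. Corank 2; j^3 = 2*q*(p^2 + q^2) splits into three distinct lines over C (the quadratic factor has nonzero discriminant), so D_4.

D_4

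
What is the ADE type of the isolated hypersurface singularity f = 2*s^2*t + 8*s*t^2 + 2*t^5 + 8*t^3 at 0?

D_6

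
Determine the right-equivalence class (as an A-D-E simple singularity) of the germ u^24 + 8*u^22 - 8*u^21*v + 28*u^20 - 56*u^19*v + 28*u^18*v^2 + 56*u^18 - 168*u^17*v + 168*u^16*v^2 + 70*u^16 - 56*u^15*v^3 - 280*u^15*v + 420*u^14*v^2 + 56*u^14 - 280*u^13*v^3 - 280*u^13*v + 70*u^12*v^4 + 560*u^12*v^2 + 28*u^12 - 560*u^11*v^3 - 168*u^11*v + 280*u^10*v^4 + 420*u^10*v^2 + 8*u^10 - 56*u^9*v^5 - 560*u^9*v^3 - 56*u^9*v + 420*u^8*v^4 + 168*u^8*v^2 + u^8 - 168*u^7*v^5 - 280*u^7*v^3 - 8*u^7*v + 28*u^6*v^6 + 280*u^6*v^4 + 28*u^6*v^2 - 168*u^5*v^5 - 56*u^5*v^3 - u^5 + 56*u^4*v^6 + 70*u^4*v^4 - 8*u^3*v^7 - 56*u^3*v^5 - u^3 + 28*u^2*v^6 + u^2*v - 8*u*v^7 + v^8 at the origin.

D_9

The Hessian of f at 0 has rank 0. Corank 2; j^3 = -u^2*(u - v) has shape L^2 M (L != M), so D-series; mu = 9 gives D_9.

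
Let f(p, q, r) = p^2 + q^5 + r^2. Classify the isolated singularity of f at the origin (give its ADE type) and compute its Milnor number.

Type A4, Milnor number mu = 4.

The Hessian of f at 0 is [[2, 0, 0], [0, 0, 0], [0, 0, 2]] with rank 2, so corank 1. A Groebner basis of the Jacobian ideal J(f) in C{p,q,r} is {q^4, p, r}; counting standard monomials gives mu = 4. Corank 1: A-series; mu = 4 gives A_4.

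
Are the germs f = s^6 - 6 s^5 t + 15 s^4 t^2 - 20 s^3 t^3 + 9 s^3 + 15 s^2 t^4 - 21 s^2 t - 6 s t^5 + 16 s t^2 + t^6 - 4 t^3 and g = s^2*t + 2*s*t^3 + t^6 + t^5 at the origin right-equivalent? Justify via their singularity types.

Yes.

The Hessian of f at 0 has rank 0. Corank 2; j^3 = (s - t)*(3*s - 2*t)^2 has shape L^2 M (L != M), so D-series; mu = 7 gives D_7. The Hessian of g at 0 has rank 0. Corank 2; j^3 = s^2*t has shape L^2 M (L != M), so D-series; mu = 7 gives D_7. Both have type D_7, hence right-equivalent.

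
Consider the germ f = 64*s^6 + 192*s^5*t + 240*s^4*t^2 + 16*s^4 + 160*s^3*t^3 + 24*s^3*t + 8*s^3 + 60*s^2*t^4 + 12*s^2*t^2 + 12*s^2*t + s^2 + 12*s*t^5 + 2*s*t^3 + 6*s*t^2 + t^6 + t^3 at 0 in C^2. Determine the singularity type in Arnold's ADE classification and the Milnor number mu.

Type A2, Milnor number mu = 2.

The Hessian of f at 0 is [[2, 0], [0, 0]] with rank 1, so corank 1. A Groebner basis of the Jacobian ideal J(f) in C{s,t} is {t^2, s}; counting standard monomials gives mu = 2. Corank 1: A-series; mu = 2 gives A_2.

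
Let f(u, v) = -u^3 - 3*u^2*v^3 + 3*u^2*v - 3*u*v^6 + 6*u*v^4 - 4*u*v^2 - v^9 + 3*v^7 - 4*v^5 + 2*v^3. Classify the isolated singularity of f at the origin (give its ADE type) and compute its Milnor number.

Type D_{4}, Milnor number mu = 4.

The Hessian of f at 0 is [[0, 0], [0, 0]] with rank 0, so corank 2. A Groebner basis of the Jacobian ideal J(f) in C{u,v} is {v^3, u^2 - 2*v^2/3, u*v - v^2}; counting standard monomials gives mu = 4. Corank 2; j^3 = -(u - v)*(u^2 - 2*u*v + 2*v^2) splits into three distinct lines over C (the quadratic factor has nonzero discriminant), so D_4.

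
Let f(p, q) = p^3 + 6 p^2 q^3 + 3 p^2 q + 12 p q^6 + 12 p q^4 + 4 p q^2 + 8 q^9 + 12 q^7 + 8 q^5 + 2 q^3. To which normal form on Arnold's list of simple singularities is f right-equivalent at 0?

The Hessian of f at 0 has rank 0. Corank 2; j^3 = (p + q)*(p^2 + 2*p*q + 2*q^2) splits into three distinct lines over C (the quadratic factor has nonzero discriminant), so D_4.

D_4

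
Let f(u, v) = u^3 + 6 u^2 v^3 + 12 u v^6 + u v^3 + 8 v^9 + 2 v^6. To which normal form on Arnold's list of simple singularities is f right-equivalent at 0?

E7

The Hessian of f at 0 has rank 0. Corank 2; j^3 = u^3 is a perfect cube, so E-series; the 4-jet and mu = 7 give E_7.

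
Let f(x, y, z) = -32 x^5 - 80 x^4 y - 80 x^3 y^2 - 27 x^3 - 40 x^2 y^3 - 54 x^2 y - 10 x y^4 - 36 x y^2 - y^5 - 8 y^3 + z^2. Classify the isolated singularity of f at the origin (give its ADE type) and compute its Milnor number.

The Hessian of f at 0 has rank 1. Corank 2; j^3 = -(3*x + 2*y)^3 is a perfect cube, so E-series; the 5-jet and mu = 8 give E_8.

Type E_{8}, Milnor number mu = 8.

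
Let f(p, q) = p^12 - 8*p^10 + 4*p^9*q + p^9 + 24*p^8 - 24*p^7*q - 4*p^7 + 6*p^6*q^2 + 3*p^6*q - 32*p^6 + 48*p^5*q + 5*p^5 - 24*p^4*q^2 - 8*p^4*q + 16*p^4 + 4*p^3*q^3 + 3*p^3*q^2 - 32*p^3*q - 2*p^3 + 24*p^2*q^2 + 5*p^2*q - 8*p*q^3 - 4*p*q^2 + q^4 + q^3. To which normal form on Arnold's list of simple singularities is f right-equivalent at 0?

D5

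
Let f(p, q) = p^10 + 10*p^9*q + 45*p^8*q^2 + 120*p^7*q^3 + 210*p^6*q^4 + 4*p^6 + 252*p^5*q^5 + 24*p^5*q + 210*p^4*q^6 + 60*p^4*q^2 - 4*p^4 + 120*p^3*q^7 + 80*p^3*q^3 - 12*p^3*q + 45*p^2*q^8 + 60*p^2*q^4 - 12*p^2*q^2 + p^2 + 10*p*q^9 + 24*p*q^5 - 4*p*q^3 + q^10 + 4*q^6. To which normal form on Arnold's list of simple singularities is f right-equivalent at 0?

A9

The Hessian of f at 0 is [[2, 0], [0, 0]] with rank 1, so corank 1. A Groebner basis of the Jacobian ideal J(f) in C{p,q} is {-2*p*q^2 + p/4 + q^5 - q^3/2, p^2/4 + p*q^3 - p*q/4 + q^4/2, p^3, p^2*q + p*q^2 - p/6 + q^3/3}; counting standard monomials gives mu = 9. Corank 1: A-series; mu = 9 gives A_9.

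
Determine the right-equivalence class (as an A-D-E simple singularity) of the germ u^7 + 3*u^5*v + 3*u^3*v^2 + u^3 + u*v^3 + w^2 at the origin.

E_7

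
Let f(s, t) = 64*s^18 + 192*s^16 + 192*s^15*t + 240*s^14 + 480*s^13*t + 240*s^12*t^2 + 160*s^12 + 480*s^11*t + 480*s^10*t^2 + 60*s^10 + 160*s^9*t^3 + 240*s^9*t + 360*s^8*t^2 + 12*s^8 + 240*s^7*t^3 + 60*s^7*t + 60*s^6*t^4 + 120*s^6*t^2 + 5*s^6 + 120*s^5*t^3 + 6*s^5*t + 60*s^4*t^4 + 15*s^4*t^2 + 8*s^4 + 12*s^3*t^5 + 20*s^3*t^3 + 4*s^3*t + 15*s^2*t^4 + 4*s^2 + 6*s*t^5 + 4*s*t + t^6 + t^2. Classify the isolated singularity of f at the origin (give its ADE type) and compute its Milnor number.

Type A_5, Milnor number mu = 5.

The Hessian of f at 0 has rank 1. Corank 1: A-series; mu = 5 gives A_5.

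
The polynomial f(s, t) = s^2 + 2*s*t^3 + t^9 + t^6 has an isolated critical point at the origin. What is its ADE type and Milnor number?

Type A8, Milnor number mu = 8.

The Hessian of f at 0 has rank 1. Corank 1: A-series; mu = 8 gives A_8.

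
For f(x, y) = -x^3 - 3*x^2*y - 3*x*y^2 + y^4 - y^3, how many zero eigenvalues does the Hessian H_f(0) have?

2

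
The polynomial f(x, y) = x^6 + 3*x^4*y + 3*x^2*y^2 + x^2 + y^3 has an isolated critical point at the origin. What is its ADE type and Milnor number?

The Hessian of f at 0 is [[2, 0], [0, 0]] with rank 1, so corank 1. A Groebner basis of the Jacobian ideal J(f) in C{x,y} is {y^2, x}; counting standard monomials gives mu = 2. Corank 1: A-series; mu = 2 gives A_2.

Type A_2, Milnor number mu = 2.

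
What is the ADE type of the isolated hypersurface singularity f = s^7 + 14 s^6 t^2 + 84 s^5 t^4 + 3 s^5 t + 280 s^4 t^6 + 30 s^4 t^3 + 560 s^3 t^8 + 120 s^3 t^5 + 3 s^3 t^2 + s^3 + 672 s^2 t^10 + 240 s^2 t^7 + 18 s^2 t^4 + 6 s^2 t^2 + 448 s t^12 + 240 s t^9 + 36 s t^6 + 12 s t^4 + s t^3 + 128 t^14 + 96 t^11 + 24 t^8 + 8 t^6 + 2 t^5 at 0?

The Hessian of f at 0 has rank 0. Corank 2; j^3 = s^3 is a perfect cube, so E-series; the 4-jet and mu = 7 give E_7.

E_7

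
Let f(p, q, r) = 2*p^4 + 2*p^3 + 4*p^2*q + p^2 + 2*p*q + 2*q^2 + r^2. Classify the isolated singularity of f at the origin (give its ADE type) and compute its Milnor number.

The Hessian of f at 0 is [[2, 2, 0], [2, 4, 0], [0, 0, 2]] with rank 3, so corank 0. A Groebner basis of the Jacobian ideal J(f) in C{p,q,r} is {p, q, r}; counting standard monomials gives mu = 1. Corank 0: nondegenerate Morse point, so A_1.

Type A1, Milnor number mu = 1.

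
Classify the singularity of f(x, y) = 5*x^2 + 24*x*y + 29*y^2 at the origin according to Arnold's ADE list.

The Hessian of f at 0 is [[10, 24], [24, 58]] with rank 2, so corank 0. A Groebner basis of the Jacobian ideal J(f) in C{x,y} is {x, y}; counting standard monomials gives mu = 1. Corank 0: nondegenerate Morse point, so A_1.

A_{1}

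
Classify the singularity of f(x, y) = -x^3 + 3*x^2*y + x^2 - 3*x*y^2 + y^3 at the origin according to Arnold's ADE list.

The Hessian of f at 0 has rank 1. Corank 1: A-series; mu = 2 gives A_2.

A2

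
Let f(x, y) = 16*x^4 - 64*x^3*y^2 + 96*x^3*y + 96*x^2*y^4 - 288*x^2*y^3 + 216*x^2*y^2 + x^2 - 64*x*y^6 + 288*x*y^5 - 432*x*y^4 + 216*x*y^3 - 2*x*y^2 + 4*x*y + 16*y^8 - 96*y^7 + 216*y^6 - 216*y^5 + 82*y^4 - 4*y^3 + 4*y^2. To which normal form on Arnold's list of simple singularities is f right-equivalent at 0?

A_3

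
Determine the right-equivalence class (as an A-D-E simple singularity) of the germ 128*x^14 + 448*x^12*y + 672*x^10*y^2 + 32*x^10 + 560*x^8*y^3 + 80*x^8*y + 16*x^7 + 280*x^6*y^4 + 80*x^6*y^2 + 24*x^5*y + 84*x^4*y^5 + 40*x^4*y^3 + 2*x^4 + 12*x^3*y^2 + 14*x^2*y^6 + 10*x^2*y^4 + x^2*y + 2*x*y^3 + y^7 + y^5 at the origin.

D8

The Hessian of f at 0 has rank 0. Corank 2; j^3 = x^2*y has shape L^2 M (L != M), so D-series; mu = 8 gives D_8.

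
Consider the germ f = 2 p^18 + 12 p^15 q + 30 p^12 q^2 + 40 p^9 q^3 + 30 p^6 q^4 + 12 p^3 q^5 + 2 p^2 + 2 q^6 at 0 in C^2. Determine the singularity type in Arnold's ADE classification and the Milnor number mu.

Type A_5, Milnor number mu = 5.

The Hessian of f at 0 has rank 1. Corank 1: A-series; mu = 5 gives A_5.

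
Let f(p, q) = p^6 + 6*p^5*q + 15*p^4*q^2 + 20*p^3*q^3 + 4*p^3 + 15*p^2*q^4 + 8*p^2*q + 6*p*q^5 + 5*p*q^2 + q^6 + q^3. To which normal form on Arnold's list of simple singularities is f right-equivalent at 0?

D7

The Hessian of f at 0 is [[0, 0], [0, 0]] with rank 0, so corank 2. A Groebner basis of the Jacobian ideal J(f) in C{p,q} is {-32*p*q/3 + q^5 - 16*q^2/3, p*q^2 + q^3/2, p^2 + 3*p*q/2 + q^2/2}; counting standard monomials gives mu = 7. Corank 2; j^3 = (p + q)*(2*p + q)^2 has shape L^2 M (L != M), so D-series; mu = 7 gives D_7.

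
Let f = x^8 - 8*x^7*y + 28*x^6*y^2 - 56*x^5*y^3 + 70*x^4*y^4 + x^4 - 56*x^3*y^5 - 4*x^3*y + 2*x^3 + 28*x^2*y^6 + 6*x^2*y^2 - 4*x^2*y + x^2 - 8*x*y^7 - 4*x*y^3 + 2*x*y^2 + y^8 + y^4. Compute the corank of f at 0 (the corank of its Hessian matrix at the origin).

1

The Hessian at 0 is [[2, 0], [0, 0]] of rank 1; hence corank 1.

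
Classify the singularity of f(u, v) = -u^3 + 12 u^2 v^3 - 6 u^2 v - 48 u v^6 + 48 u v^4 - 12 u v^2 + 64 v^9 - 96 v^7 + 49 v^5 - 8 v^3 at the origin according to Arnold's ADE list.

E_8

The Hessian of f at 0 has rank 0. Corank 2; j^3 = -(u + 2*v)^3 is a perfect cube, so E-series; the 5-jet and mu = 8 give E_8.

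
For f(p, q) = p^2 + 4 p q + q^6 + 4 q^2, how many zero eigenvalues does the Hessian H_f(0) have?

1

Hessian at 0 has rank 1.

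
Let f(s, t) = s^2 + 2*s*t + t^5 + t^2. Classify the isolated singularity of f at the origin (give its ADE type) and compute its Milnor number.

The Hessian of f at 0 has rank 1. Corank 1: A-series; mu = 4 gives A_4.

Type A_{4}, Milnor number mu = 4.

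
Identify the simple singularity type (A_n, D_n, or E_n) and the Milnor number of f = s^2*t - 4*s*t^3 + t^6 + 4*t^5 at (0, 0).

Type D_7, Milnor number mu = 7.

The Hessian of f at 0 has rank 0. Corank 2; j^3 = s^2*t has shape L^2 M (L != M), so D-series; mu = 7 gives D_7.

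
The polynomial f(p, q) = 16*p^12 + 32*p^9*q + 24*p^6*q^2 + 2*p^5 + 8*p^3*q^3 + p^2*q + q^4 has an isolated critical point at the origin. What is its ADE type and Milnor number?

The Hessian of f at 0 has rank 0. Corank 2; j^3 = p^2*q has shape L^2 M (L != M), so D-series; mu = 5 gives D_5.

Type D_{5}, Milnor number mu = 5.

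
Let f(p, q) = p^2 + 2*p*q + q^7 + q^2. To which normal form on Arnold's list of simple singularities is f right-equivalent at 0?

A6

The Hessian of f at 0 has rank 1. Corank 1: A-series; mu = 6 gives A_6.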